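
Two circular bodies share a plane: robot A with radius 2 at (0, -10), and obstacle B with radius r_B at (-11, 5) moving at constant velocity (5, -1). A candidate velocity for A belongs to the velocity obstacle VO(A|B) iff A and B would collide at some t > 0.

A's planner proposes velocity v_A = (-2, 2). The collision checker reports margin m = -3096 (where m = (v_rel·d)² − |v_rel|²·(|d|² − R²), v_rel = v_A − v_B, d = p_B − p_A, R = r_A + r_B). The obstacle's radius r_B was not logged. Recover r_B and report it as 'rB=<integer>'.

m = -3096
d = (-11, 15);  v_rel = (-7, 3),  |v_rel|² = 58
v_rel×d = (-7)·(15) − (3)·(-11) = -72
since m = R²·58 − (-72)²:  R² = (5184 + -3096) / 58 = 36
R = √36 = 6  ⇒  r_B = 6 − 2 = 4

rB=4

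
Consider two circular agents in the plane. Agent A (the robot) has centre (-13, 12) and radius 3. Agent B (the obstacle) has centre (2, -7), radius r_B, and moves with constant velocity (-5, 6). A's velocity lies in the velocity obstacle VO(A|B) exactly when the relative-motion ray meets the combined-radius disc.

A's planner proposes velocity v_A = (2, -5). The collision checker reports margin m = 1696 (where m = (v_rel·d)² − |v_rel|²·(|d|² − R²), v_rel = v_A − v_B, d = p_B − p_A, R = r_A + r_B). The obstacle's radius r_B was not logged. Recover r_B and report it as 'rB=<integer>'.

m = 1696
d = (15, -19);  v_rel = (7, -11),  |v_rel|² = 170
v_rel×d = (7)·(-19) − (-11)·(15) = 32
since m = R²·170 − 32²:  R² = (1024 + 1696) / 170 = 16
R = √16 = 4  ⇒  r_B = 4 − 3 = 1

rB=1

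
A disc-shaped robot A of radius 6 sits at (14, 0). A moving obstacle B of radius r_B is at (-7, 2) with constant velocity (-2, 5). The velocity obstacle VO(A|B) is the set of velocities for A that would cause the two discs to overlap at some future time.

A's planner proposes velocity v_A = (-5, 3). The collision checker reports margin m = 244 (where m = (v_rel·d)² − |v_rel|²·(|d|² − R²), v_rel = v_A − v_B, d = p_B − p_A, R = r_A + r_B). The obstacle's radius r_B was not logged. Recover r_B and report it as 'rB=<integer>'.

m = 244
d = (-21, 2);  v_rel = (-3, -2),  |v_rel|² = 13
v_rel×d = (-3)·(2) − (-2)·(-21) = -48
since m = R²·13 − (-48)²:  R² = (2304 + 244) / 13 = 196
R = √196 = 14  ⇒  r_B = 14 − 6 = 8

rB=8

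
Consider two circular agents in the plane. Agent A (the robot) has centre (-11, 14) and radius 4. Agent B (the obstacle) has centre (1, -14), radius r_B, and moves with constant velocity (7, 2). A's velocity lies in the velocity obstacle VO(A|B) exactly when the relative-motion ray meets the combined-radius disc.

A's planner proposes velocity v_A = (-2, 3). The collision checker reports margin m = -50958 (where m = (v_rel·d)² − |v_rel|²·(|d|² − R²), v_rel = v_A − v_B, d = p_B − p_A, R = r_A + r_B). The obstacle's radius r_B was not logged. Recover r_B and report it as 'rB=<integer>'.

m = -50958
d = (12, -28);  v_rel = (-9, 1),  |v_rel|² = 82
v_rel×d = (-9)·(-28) − (1)·(12) = 240
since m = R²·82 − 240²:  R² = (57600 + -50958) / 82 = 81
R = √81 = 9  ⇒  r_B = 9 − 4 = 5

rB=5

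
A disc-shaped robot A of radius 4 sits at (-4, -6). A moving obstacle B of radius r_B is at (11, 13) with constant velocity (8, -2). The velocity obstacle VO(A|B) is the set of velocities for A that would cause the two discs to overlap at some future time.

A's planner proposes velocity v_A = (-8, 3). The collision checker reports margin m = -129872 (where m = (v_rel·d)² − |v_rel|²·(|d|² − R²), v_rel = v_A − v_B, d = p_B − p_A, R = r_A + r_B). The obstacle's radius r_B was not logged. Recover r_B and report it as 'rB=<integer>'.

m = -129872
d = (15, 19);  v_rel = (-16, 5),  |v_rel|² = 281
v_rel×d = (-16)·(19) − (5)·(15) = -379
since m = R²·281 − (-379)²:  R² = (143641 + -129872) / 281 = 49
R = √49 = 7  ⇒  r_B = 7 − 4 = 3

rB=3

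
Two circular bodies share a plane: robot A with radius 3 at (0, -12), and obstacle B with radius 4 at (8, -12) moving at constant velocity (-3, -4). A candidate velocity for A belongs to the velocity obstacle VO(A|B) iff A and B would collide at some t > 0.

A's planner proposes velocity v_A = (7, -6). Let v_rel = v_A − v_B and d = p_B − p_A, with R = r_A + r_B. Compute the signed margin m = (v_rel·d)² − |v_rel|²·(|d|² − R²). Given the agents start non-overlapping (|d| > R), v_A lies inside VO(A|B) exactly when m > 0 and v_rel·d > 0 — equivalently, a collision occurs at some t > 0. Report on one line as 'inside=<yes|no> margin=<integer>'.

d = (8, 0),  |d|² = 64;  R = 3+4 = 7,  c = 64−7² = 15
v_rel = (10, -2),  |v_rel|² = 104;  v_rel·d = (10)·(8) + (-2)·(0) = 80
104·t² − 160·t + 15 = 0  ⇒  m = 80² − 104·15 = 4840
m = 4840 > 0,  v_rel·d = 80 > 0  ⇒  inside

inside=yes margin=4840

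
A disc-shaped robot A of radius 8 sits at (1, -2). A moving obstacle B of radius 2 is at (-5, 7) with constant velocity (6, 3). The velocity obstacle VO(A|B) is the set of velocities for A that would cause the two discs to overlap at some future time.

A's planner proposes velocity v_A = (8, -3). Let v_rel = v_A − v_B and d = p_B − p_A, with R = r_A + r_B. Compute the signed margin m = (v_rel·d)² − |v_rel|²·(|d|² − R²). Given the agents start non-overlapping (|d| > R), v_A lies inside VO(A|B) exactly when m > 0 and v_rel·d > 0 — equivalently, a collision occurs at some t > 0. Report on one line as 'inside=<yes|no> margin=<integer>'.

d = (-6, 9),  |d|² = 117;  R = 8+2 = 10,  c = 117−10² = 17
v_rel = (2, -6),  |v_rel|² = 40;  v_rel·d = (2)·(-6) + (-6)·(9) = -66
40·t² + 132·t + 17 = 0  ⇒  m = (-66)² − 40·17 = 3676
m = 3676 > 0,  v_rel·d = -66 < 0  ⇒  outside

inside=no margin=3676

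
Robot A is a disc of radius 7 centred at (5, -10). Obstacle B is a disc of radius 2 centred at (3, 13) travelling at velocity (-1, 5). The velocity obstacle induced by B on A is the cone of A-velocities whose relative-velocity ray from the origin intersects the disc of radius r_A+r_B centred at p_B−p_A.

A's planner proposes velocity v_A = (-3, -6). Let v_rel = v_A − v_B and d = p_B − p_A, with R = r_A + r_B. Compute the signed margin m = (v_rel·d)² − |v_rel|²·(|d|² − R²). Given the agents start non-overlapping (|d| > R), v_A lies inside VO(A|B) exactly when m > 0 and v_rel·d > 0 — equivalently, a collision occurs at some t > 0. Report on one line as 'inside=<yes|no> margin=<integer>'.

d = (-2, 23),  |d|² = 533;  R = 7+2 = 9,  c = 533−9² = 452
v_rel = (-2, -11),  |v_rel|² = 125;  v_rel·d = (-2)·(-2) + (-11)·(23) = -249
125·t² + 498·t + 452 = 0  ⇒  m = (-249)² − 125·452 = 5501
m = 5501 > 0,  v_rel·d = -249 < 0  ⇒  outside

inside=no margin=5501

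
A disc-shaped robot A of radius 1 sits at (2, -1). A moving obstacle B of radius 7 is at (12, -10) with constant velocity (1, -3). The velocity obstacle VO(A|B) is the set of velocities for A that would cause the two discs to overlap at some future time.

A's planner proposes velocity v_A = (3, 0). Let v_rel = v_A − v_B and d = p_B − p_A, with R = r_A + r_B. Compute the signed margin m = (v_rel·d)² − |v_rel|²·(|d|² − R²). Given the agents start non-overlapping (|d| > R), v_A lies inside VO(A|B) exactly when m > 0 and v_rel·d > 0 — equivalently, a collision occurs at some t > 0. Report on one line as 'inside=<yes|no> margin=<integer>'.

d = (10, -9),  |d|² = 181;  R = 1+7 = 8,  c = 181−8² = 117
v_rel = (2, 3),  |v_rel|² = 13;  v_rel·d = (2)·(10) + (3)·(-9) = -7
13·t² + 14·t + 117 = 0  ⇒  m = (-7)² − 13·117 = -1472
m = -1472 < 0,  v_rel·d = -7 < 0  ⇒  outside

inside=no margin=-1472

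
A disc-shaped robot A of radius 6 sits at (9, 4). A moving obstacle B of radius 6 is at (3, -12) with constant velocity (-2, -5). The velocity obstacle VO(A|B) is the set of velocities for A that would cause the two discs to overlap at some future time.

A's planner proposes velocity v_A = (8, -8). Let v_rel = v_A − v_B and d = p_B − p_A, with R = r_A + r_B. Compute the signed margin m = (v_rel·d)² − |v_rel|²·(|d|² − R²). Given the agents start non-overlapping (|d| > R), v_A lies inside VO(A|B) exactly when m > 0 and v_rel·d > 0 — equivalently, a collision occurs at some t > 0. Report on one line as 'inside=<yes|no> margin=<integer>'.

d = (-6, -16),  |d|² = 292;  R = 6+6 = 12,  c = 292−12² = 148
v_rel = (10, -3),  |v_rel|² = 109;  v_rel·d = (10)·(-6) + (-3)·(-16) = -12
109·t² + 24·t + 148 = 0  ⇒  m = (-12)² − 109·148 = -15988
m = -15988 < 0,  v_rel·d = -12 < 0  ⇒  outside

inside=no margin=-15988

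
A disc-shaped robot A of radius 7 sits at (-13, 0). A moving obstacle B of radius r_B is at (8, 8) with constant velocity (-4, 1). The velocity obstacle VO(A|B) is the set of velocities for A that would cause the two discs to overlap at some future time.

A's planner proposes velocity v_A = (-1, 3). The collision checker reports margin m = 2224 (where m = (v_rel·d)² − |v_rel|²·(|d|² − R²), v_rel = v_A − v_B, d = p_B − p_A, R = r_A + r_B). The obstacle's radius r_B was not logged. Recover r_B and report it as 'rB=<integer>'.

m = 2224
d = (21, 8);  v_rel = (3, 2),  |v_rel|² = 13
v_rel×d = (3)·(8) − (2)·(21) = -18
since m = R²·13 − (-18)²:  R² = (324 + 2224) / 13 = 196
R = √196 = 14  ⇒  r_B = 14 − 7 = 7

rB=7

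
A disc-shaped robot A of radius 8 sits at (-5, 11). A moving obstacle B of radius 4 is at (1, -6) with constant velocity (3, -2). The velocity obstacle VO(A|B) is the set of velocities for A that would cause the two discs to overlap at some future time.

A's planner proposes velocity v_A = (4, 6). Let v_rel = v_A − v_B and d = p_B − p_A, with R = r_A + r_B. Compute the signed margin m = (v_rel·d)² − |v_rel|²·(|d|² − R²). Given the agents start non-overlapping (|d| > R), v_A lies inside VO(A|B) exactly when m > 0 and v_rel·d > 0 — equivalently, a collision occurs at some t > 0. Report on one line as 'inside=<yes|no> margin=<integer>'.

d = (6, -17),  |d|² = 325;  R = 8+4 = 12,  c = 325−12² = 181
v_rel = (1, 8),  |v_rel|² = 65;  v_rel·d = (1)·(6) + (8)·(-17) = -130
65·t² + 260·t + 181 = 0  ⇒  m = (-130)² − 65·181 = 5135
m = 5135 > 0,  v_rel·d = -130 < 0  ⇒  outside

inside=no margin=5135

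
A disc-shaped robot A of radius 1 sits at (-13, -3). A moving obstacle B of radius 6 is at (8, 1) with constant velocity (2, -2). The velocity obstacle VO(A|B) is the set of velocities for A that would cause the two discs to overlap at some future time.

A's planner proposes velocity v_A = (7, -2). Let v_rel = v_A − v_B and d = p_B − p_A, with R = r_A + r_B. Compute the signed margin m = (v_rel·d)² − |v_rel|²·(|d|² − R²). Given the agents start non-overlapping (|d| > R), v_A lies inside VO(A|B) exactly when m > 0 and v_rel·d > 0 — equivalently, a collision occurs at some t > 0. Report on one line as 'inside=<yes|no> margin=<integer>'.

d = (21, 4),  |d|² = 457;  R = 1+6 = 7,  c = 457−7² = 408
v_rel = (5, 0),  |v_rel|² = 25;  v_rel·d = (5)·(21) + (0)·(4) = 105
25·t² − 210·t + 408 = 0  ⇒  m = 105² − 25·408 = 825
m = 825 > 0,  v_rel·d = 105 > 0  ⇒  inside

inside=yes margin=825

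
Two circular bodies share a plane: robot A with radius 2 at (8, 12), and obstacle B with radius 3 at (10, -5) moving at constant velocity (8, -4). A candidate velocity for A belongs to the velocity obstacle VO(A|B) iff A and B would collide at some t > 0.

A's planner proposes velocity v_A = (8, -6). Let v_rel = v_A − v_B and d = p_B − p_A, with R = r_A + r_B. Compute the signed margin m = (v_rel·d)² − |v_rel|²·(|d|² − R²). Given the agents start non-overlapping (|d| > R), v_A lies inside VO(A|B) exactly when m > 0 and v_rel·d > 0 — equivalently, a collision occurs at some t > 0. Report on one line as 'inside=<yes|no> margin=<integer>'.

d = (2, -17),  |d|² = 293;  R = 2+3 = 5,  c = 293−5² = 268
v_rel = (0, -2),  |v_rel|² = 4;  v_rel·d = (0)·(2) + (-2)·(-17) = 34
4·t² − 68·t + 268 = 0  ⇒  m = 34² − 4·268 = 84
m = 84 > 0,  v_rel·d = 34 > 0  ⇒  inside

inside=yes margin=84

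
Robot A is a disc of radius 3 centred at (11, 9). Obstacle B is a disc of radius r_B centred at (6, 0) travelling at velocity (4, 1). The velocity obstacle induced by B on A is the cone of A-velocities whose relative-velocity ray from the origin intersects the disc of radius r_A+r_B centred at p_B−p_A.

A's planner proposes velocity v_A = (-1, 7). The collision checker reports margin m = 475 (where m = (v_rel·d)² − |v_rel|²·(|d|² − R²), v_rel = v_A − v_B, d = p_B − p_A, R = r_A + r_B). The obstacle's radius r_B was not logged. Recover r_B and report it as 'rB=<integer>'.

m = 475
d = (-5, -9);  v_rel = (-5, 6),  |v_rel|² = 61
v_rel×d = (-5)·(-9) − (6)·(-5) = 75
since m = R²·61 − 75²:  R² = (5625 + 475) / 61 = 100
R = √100 = 10  ⇒  r_B = 10 − 3 = 7

rB=7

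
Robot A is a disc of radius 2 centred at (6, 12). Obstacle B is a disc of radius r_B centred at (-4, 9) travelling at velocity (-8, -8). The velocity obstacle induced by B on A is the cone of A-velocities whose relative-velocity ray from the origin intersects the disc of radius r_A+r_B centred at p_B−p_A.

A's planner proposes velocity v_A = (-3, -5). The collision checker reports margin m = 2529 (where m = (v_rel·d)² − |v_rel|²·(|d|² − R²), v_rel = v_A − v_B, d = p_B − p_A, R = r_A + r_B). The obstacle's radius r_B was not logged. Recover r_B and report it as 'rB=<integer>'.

m = 2529
d = (-10, -3);  v_rel = (5, 3),  |v_rel|² = 34
v_rel×d = (5)·(-3) − (3)·(-10) = 15
since m = R²·34 − 15²:  R² = (225 + 2529) / 34 = 81
R = √81 = 9  ⇒  r_B = 9 − 2 = 7

rB=7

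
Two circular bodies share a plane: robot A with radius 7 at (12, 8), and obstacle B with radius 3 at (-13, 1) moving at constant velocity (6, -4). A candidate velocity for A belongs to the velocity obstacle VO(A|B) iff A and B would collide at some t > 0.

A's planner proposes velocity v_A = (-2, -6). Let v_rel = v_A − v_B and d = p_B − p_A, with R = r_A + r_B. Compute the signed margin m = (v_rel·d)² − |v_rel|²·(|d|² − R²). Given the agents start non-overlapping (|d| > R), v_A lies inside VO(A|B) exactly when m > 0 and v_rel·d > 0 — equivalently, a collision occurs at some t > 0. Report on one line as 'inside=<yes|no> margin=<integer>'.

d = (-25, -7),  |d|² = 674;  R = 7+3 = 10,  c = 674−10² = 574
v_rel = (-8, -2),  |v_rel|² = 68;  v_rel·d = (-8)·(-25) + (-2)·(-7) = 214
68·t² − 428·t + 574 = 0  ⇒  m = 214² − 68·574 = 6764
m = 6764 > 0,  v_rel·d = 214 > 0  ⇒  inside

inside=yes margin=6764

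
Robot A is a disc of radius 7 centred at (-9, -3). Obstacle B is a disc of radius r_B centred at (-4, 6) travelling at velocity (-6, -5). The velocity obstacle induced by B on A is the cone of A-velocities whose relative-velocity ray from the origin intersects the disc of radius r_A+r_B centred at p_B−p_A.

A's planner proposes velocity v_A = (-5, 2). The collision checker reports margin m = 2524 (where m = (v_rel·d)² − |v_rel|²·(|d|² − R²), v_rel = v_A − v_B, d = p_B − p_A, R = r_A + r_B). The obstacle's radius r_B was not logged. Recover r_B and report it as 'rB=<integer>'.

m = 2524
d = (5, 9);  v_rel = (1, 7),  |v_rel|² = 50
v_rel×d = (1)·(9) − (7)·(5) = -26
since m = R²·50 − (-26)²:  R² = (676 + 2524) / 50 = 64
R = √64 = 8  ⇒  r_B = 8 − 7 = 1

rB=1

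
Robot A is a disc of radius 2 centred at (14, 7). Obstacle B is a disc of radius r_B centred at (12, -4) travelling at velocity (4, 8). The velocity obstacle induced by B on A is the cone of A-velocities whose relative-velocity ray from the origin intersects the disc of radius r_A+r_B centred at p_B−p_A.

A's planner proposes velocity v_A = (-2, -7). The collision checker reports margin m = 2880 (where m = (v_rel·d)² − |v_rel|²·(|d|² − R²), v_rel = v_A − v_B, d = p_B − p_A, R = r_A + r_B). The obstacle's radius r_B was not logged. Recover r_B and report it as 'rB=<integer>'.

m = 2880
d = (-2, -11);  v_rel = (-6, -15),  |v_rel|² = 261
v_rel×d = (-6)·(-11) − (-15)·(-2) = 36
since m = R²·261 − 36²:  R² = (1296 + 2880) / 261 = 16
R = √16 = 4  ⇒  r_B = 4 − 2 = 2

rB=2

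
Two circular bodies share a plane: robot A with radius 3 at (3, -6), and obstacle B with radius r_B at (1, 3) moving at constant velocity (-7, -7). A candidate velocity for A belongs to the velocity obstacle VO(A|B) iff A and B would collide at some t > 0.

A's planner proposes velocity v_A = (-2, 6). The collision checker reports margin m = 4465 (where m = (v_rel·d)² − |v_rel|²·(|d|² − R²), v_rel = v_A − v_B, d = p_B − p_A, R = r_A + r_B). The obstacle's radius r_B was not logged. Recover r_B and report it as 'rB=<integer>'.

m = 4465
d = (-2, 9);  v_rel = (5, 13),  |v_rel|² = 194
v_rel×d = (5)·(9) − (13)·(-2) = 71
since m = R²·194 − 71²:  R² = (5041 + 4465) / 194 = 49
R = √49 = 7  ⇒  r_B = 7 − 3 = 4

rB=4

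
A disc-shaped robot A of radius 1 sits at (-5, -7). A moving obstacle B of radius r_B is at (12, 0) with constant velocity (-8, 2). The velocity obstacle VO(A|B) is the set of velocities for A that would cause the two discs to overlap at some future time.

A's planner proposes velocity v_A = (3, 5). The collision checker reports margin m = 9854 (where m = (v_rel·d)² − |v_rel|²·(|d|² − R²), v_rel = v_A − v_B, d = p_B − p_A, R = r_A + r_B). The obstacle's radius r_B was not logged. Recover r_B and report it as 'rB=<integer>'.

m = 9854
d = (17, 7);  v_rel = (11, 3),  |v_rel|² = 130
v_rel×d = (11)·(7) − (3)·(17) = 26
since m = R²·130 − 26²:  R² = (676 + 9854) / 130 = 81
R = √81 = 9  ⇒  r_B = 9 − 1 = 8

rB=8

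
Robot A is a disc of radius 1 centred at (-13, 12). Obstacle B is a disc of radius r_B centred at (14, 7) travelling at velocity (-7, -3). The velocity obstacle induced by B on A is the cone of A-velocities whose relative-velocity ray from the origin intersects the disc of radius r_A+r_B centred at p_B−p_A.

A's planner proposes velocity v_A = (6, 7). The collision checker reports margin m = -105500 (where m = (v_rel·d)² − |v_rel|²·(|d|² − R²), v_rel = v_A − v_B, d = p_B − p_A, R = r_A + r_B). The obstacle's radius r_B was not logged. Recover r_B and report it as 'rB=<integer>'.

m = -105500
d = (27, -5);  v_rel = (13, 10),  |v_rel|² = 269
v_rel×d = (13)·(-5) − (10)·(27) = -335
since m = R²·269 − (-335)²:  R² = (112225 + -105500) / 269 = 25
R = √25 = 5  ⇒  r_B = 5 − 1 = 4

rB=4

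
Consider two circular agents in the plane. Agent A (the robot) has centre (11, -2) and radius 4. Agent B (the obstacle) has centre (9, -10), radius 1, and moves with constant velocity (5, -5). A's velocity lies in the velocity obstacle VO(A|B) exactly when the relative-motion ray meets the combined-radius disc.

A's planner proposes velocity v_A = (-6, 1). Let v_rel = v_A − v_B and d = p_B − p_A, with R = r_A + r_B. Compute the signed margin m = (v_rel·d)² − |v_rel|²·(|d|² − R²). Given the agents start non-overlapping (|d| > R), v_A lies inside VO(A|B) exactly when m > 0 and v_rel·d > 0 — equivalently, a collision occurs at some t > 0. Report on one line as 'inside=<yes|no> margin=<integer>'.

d = (-2, -8),  |d|² = 68;  R = 4+1 = 5,  c = 68−5² = 43
v_rel = (-11, 6),  |v_rel|² = 157;  v_rel·d = (-11)·(-2) + (6)·(-8) = -26
157·t² + 52·t + 43 = 0  ⇒  m = (-26)² − 157·43 = -6075
m = -6075 < 0,  v_rel·d = -26 < 0  ⇒  outside

inside=no margin=-6075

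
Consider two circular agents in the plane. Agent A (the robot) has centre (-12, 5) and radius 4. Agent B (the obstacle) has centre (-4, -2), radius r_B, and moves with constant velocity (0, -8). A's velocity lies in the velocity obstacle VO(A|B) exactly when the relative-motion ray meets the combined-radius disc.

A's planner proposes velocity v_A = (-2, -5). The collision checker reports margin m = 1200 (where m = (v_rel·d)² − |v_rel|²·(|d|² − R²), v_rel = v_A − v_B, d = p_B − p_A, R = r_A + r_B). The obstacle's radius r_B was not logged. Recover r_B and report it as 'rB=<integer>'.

m = 1200
d = (8, -7);  v_rel = (-2, 3),  |v_rel|² = 13
v_rel×d = (-2)·(-7) − (3)·(8) = -10
since m = R²·13 − (-10)²:  R² = (100 + 1200) / 13 = 100
R = √100 = 10  ⇒  r_B = 10 − 4 = 6

rB=6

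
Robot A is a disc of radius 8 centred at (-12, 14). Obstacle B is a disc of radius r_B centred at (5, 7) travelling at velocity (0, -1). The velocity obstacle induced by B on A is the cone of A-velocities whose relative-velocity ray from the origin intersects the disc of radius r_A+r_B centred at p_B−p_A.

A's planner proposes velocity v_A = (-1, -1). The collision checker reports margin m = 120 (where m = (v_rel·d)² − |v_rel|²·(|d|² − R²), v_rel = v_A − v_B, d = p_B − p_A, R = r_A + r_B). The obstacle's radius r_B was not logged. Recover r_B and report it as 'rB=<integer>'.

m = 120
d = (17, -7);  v_rel = (-1, 0),  |v_rel|² = 1
v_rel×d = (-1)·(-7) − (0)·(17) = 7
since m = R²·1 − 7²:  R² = (49 + 120) / 1 = 169
R = √169 = 13  ⇒  r_B = 13 − 8 = 5

rB=5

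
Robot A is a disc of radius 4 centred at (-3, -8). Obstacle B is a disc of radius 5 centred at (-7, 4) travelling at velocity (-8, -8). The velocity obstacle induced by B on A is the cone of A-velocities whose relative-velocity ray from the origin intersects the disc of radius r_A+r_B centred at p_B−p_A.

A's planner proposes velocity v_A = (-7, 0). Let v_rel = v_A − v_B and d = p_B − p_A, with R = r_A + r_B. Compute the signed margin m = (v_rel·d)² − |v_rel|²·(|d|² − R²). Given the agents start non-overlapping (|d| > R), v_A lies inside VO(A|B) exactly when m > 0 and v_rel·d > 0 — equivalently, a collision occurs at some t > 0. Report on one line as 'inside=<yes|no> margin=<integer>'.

d = (-4, 12),  |d|² = 160;  R = 4+5 = 9,  c = 160−9² = 79
v_rel = (1, 8),  |v_rel|² = 65;  v_rel·d = (1)·(-4) + (8)·(12) = 92
65·t² − 184·t + 79 = 0  ⇒  m = 92² − 65·79 = 3329
m = 3329 > 0,  v_rel·d = 92 > 0  ⇒  inside

inside=yes margin=3329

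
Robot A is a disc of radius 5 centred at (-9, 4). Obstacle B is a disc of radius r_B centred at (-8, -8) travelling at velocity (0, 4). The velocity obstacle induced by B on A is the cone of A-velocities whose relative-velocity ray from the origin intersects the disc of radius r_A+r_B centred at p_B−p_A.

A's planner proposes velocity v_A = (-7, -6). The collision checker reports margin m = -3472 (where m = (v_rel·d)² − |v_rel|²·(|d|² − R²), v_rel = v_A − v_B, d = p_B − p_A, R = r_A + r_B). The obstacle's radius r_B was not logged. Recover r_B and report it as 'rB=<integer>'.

m = -3472
d = (1, -12);  v_rel = (-7, -10),  |v_rel|² = 149
v_rel×d = (-7)·(-12) − (-10)·(1) = 94
since m = R²·149 − 94²:  R² = (8836 + -3472) / 149 = 36
R = √36 = 6  ⇒  r_B = 6 − 5 = 1

rB=1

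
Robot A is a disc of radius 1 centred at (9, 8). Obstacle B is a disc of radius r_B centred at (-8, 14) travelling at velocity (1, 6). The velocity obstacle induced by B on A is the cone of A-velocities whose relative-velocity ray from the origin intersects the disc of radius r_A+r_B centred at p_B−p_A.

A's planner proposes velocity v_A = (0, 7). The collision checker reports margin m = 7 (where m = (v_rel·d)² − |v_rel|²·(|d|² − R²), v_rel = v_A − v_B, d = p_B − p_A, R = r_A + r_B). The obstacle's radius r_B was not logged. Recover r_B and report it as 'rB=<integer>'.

m = 7
d = (-17, 6);  v_rel = (-1, 1),  |v_rel|² = 2
v_rel×d = (-1)·(6) − (1)·(-17) = 11
since m = R²·2 − 11²:  R² = (121 + 7) / 2 = 64
R = √64 = 8  ⇒  r_B = 8 − 1 = 7

rB=7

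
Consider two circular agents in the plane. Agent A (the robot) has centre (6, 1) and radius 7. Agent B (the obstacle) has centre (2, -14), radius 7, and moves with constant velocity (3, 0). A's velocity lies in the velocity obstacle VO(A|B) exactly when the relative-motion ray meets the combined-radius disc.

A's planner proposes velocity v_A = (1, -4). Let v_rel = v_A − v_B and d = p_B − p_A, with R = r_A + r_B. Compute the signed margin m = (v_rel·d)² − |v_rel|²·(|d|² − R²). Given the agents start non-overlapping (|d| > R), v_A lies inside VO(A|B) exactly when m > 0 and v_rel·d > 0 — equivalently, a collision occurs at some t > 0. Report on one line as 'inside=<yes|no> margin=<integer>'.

d = (-4, -15),  |d|² = 241;  R = 7+7 = 14,  c = 241−14² = 45
v_rel = (-2, -4),  |v_rel|² = 20;  v_rel·d = (-2)·(-4) + (-4)·(-15) = 68
20·t² − 136·t + 45 = 0  ⇒  m = 68² − 20·45 = 3724
m = 3724 > 0,  v_rel·d = 68 > 0  ⇒  inside

inside=yes margin=3724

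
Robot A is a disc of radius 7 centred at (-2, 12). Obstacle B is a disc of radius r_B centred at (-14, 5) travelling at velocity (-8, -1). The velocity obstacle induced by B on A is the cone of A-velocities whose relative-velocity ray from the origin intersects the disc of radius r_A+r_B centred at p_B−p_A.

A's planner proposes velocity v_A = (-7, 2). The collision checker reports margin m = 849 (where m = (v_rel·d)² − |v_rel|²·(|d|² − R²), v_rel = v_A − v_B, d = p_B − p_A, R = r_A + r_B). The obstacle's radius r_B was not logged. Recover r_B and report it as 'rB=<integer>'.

m = 849
d = (-12, -7);  v_rel = (1, 3),  |v_rel|² = 10
v_rel×d = (1)·(-7) − (3)·(-12) = 29
since m = R²·10 − 29²:  R² = (841 + 849) / 10 = 169
R = √169 = 13  ⇒  r_B = 13 − 7 = 6

rB=6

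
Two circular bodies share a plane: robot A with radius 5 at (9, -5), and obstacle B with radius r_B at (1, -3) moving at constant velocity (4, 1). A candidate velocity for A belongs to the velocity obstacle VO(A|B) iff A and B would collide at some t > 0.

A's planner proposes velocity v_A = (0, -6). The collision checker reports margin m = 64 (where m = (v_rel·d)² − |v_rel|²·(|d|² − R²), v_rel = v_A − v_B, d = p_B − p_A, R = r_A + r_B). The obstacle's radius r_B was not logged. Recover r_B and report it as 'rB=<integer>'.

m = 64
d = (-8, 2);  v_rel = (-4, -7),  |v_rel|² = 65
v_rel×d = (-4)·(2) − (-7)·(-8) = -64
since m = R²·65 − (-64)²:  R² = (4096 + 64) / 65 = 64
R = √64 = 8  ⇒  r_B = 8 − 5 = 3

rB=3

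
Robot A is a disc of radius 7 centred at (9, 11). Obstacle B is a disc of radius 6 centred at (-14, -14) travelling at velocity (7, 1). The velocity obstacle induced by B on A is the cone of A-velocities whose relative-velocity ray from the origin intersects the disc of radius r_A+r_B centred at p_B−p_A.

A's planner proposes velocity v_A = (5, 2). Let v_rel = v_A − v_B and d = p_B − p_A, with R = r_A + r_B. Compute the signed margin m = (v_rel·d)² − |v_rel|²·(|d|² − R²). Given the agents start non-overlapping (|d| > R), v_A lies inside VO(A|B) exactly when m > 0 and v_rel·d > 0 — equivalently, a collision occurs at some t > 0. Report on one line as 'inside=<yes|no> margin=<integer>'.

d = (-23, -25),  |d|² = 1154;  R = 7+6 = 13,  c = 1154−13² = 985
v_rel = (-2, 1),  |v_rel|² = 5;  v_rel·d = (-2)·(-23) + (1)·(-25) = 21
5·t² − 42·t + 985 = 0  ⇒  m = 21² − 5·985 = -4484
m = -4484 < 0,  v_rel·d = 21 > 0  ⇒  outside

inside=no margin=-4484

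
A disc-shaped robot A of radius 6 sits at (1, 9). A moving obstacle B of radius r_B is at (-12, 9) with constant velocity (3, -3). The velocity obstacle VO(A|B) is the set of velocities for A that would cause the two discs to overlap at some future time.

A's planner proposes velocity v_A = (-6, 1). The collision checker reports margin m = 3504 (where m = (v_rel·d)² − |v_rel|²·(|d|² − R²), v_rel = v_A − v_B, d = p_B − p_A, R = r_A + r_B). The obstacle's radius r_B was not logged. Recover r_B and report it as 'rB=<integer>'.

m = 3504
d = (-13, 0);  v_rel = (-9, 4),  |v_rel|² = 97
v_rel×d = (-9)·(0) − (4)·(-13) = 52
since m = R²·97 − 52²:  R² = (2704 + 3504) / 97 = 64
R = √64 = 8  ⇒  r_B = 8 − 6 = 2

rB=2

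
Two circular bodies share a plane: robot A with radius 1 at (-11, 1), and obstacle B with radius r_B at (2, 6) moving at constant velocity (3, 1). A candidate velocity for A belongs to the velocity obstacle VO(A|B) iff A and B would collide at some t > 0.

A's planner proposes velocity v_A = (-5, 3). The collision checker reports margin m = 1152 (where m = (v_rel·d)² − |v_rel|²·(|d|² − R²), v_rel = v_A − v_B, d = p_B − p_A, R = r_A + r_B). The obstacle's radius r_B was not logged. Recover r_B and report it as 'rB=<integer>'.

m = 1152
d = (13, 5);  v_rel = (-8, 2),  |v_rel|² = 68
v_rel×d = (-8)·(5) − (2)·(13) = -66
since m = R²·68 − (-66)²:  R² = (4356 + 1152) / 68 = 81
R = √81 = 9  ⇒  r_B = 9 − 1 = 8

rB=8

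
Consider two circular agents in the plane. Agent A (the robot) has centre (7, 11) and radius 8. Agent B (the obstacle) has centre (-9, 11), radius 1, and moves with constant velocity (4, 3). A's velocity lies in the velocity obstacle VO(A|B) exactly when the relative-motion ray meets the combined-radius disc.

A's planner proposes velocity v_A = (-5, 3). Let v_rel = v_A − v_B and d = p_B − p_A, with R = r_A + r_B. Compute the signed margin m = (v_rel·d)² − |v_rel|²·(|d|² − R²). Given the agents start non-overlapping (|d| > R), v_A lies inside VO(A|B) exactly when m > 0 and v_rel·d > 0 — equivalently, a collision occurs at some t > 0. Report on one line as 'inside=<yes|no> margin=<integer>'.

d = (-16, 0),  |d|² = 256;  R = 8+1 = 9,  c = 256−9² = 175
v_rel = (-9, 0),  |v_rel|² = 81;  v_rel·d = (-9)·(-16) + (0)·(0) = 144
81·t² − 288·t + 175 = 0  ⇒  m = 144² − 81·175 = 6561
m = 6561 > 0,  v_rel·d = 144 > 0  ⇒  inside

inside=yes margin=6561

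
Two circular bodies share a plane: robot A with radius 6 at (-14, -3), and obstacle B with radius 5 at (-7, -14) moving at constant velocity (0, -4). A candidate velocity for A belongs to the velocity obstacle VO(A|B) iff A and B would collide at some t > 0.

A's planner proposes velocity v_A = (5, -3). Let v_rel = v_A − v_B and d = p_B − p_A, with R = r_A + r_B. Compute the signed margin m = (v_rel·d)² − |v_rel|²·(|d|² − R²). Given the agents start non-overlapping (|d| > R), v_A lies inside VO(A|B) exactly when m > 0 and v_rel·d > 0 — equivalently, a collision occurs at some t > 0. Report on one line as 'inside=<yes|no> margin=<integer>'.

d = (7, -11),  |d|² = 170;  R = 6+5 = 11,  c = 170−11² = 49
v_rel = (5, 1),  |v_rel|² = 26;  v_rel·d = (5)·(7) + (1)·(-11) = 24
26·t² − 48·t + 49 = 0  ⇒  m = 24² − 26·49 = -698
m = -698 < 0,  v_rel·d = 24 > 0  ⇒  outside

inside=no margin=-698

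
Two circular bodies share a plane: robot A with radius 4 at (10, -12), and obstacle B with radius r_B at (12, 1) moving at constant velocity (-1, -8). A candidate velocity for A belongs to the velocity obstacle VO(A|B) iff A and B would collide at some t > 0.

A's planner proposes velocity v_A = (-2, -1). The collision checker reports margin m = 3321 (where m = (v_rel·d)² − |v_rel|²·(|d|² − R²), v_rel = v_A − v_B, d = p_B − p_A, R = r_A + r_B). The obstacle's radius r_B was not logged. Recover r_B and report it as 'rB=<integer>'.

m = 3321
d = (2, 13);  v_rel = (-1, 7),  |v_rel|² = 50
v_rel×d = (-1)·(13) − (7)·(2) = -27
since m = R²·50 − (-27)²:  R² = (729 + 3321) / 50 = 81
R = √81 = 9  ⇒  r_B = 9 − 4 = 5

rB=5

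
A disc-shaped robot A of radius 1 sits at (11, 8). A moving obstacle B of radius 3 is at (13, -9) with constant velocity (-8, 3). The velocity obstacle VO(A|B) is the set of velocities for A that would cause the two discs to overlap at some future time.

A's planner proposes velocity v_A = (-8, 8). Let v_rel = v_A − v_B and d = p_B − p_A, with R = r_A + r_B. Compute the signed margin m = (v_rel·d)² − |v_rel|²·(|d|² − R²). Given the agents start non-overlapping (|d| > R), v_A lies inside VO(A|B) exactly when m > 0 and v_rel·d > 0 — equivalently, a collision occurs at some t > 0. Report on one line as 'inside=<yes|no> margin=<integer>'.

d = (2, -17),  |d|² = 293;  R = 1+3 = 4,  c = 293−4² = 277
v_rel = (0, 5),  |v_rel|² = 25;  v_rel·d = (0)·(2) + (5)·(-17) = -85
25·t² + 170·t + 277 = 0  ⇒  m = (-85)² − 25·277 = 300
m = 300 > 0,  v_rel·d = -85 < 0  ⇒  outside

inside=no margin=300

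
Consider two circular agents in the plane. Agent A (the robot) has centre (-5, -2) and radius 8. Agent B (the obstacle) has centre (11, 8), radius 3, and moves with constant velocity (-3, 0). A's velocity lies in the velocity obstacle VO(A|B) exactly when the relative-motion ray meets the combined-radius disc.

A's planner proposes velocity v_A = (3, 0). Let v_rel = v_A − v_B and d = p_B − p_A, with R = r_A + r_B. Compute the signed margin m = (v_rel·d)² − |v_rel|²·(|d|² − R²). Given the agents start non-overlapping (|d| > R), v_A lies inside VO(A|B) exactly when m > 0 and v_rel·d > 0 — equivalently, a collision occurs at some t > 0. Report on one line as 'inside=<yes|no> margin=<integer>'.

d = (16, 10),  |d|² = 356;  R = 8+3 = 11,  c = 356−11² = 235
v_rel = (6, 0),  |v_rel|² = 36;  v_rel·d = (6)·(16) + (0)·(10) = 96
36·t² − 192·t + 235 = 0  ⇒  m = 96² − 36·235 = 756
m = 756 > 0,  v_rel·d = 96 > 0  ⇒  inside

inside=yes margin=756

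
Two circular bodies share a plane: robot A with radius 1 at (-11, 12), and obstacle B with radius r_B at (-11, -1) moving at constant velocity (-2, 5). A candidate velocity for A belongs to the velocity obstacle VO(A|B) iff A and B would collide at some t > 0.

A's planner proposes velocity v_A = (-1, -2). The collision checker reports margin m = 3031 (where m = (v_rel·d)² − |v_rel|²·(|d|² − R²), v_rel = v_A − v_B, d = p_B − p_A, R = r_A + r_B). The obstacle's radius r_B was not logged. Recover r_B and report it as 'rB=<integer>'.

m = 3031
d = (0, -13);  v_rel = (1, -7),  |v_rel|² = 50
v_rel×d = (1)·(-13) − (-7)·(0) = -13
since m = R²·50 − (-13)²:  R² = (169 + 3031) / 50 = 64
R = √64 = 8  ⇒  r_B = 8 − 1 = 7

rB=7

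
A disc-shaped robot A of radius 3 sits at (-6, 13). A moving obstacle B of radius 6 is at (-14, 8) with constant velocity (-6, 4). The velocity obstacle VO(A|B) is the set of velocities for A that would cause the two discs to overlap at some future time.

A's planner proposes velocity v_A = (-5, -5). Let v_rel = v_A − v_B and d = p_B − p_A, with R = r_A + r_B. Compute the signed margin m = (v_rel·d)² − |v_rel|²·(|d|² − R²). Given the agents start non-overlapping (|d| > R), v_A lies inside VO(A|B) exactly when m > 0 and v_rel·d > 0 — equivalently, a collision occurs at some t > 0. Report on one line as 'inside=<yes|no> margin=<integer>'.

d = (-8, -5),  |d|² = 89;  R = 3+6 = 9,  c = 89−9² = 8
v_rel = (1, -9),  |v_rel|² = 82;  v_rel·d = (1)·(-8) + (-9)·(-5) = 37
82·t² − 74·t + 8 = 0  ⇒  m = 37² − 82·8 = 713
m = 713 > 0,  v_rel·d = 37 > 0  ⇒  inside

inside=yes margin=713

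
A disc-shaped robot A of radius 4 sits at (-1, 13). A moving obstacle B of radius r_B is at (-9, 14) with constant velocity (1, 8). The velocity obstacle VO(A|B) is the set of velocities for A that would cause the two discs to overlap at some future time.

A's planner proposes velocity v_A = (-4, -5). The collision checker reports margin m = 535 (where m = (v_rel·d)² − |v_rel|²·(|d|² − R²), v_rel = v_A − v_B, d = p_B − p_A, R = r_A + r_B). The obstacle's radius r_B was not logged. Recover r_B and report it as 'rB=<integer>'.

m = 535
d = (-8, 1);  v_rel = (-5, -13),  |v_rel|² = 194
v_rel×d = (-5)·(1) − (-13)·(-8) = -109
since m = R²·194 − (-109)²:  R² = (11881 + 535) / 194 = 64
R = √64 = 8  ⇒  r_B = 8 − 4 = 4

rB=4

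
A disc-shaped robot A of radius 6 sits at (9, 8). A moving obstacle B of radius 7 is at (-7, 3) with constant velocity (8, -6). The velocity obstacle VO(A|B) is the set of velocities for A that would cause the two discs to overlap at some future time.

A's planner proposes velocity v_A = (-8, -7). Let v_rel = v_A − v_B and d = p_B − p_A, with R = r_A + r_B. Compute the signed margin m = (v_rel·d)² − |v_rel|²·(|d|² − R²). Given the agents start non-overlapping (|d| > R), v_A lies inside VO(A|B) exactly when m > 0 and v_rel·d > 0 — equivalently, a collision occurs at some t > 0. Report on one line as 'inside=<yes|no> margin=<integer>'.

d = (-16, -5),  |d|² = 281;  R = 6+7 = 13,  c = 281−13² = 112
v_rel = (-16, -1),  |v_rel|² = 257;  v_rel·d = (-16)·(-16) + (-1)·(-5) = 261
257·t² − 522·t + 112 = 0  ⇒  m = 261² − 257·112 = 39337
m = 39337 > 0,  v_rel·d = 261 > 0  ⇒  inside

inside=yes margin=39337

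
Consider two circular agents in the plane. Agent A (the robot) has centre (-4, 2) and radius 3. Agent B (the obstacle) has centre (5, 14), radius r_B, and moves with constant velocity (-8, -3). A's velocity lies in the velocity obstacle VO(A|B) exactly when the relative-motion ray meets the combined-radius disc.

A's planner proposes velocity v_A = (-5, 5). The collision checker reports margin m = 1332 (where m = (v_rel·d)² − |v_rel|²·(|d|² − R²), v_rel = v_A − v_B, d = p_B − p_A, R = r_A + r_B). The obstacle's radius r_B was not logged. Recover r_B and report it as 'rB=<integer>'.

m = 1332
d = (9, 12);  v_rel = (3, 8),  |v_rel|² = 73
v_rel×d = (3)·(12) − (8)·(9) = -36
since m = R²·73 − (-36)²:  R² = (1296 + 1332) / 73 = 36
R = √36 = 6  ⇒  r_B = 6 − 3 = 3

rB=3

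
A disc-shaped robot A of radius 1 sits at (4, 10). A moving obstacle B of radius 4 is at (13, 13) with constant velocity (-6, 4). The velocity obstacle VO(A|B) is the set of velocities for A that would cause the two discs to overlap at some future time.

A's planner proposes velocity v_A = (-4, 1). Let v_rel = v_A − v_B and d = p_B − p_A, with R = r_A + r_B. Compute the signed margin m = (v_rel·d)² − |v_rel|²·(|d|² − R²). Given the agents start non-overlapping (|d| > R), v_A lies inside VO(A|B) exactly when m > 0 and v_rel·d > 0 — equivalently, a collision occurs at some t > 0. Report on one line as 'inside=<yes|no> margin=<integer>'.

d = (9, 3),  |d|² = 90;  R = 1+4 = 5,  c = 90−5² = 65
v_rel = (2, -3),  |v_rel|² = 13;  v_rel·d = (2)·(9) + (-3)·(3) = 9
13·t² − 18·t + 65 = 0  ⇒  m = 9² − 13·65 = -764
m = -764 < 0,  v_rel·d = 9 > 0  ⇒  outside

inside=no margin=-764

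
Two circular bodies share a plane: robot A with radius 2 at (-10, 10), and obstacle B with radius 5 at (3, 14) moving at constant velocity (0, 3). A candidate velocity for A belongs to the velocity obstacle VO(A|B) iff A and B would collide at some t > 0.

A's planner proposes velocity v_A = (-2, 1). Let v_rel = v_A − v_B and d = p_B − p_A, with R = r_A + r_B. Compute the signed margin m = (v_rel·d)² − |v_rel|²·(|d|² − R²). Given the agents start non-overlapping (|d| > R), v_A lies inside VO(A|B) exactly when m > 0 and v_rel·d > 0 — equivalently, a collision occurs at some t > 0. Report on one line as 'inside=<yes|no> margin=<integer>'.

d = (13, 4),  |d|² = 185;  R = 2+5 = 7,  c = 185−7² = 136
v_rel = (-2, -2),  |v_rel|² = 8;  v_rel·d = (-2)·(13) + (-2)·(4) = -34
8·t² + 68·t + 136 = 0  ⇒  m = (-34)² − 8·136 = 68
m = 68 > 0,  v_rel·d = -34 < 0  ⇒  outside

inside=no margin=68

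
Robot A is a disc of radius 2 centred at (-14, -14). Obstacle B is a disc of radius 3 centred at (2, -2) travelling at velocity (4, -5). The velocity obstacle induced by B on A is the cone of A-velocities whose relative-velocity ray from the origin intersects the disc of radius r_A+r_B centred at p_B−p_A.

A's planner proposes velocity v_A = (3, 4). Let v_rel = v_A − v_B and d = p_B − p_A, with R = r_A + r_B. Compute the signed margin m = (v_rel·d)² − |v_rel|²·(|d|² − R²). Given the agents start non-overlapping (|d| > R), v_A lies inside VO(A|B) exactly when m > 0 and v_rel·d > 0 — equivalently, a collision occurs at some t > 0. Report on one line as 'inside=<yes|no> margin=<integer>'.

d = (16, 12),  |d|² = 400;  R = 2+3 = 5,  c = 400−5² = 375
v_rel = (-1, 9),  |v_rel|² = 82;  v_rel·d = (-1)·(16) + (9)·(12) = 92
82·t² − 184·t + 375 = 0  ⇒  m = 92² − 82·375 = -22286
m = -22286 < 0,  v_rel·d = 92 > 0  ⇒  outside

inside=no margin=-22286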